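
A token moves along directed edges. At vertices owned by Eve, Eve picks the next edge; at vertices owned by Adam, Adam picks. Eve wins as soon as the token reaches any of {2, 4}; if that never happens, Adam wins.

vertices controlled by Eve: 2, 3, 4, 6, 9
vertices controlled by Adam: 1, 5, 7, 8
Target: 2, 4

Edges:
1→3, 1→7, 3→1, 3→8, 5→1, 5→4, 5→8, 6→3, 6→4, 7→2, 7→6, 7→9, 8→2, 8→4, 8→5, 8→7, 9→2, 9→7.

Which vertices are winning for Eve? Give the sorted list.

A0 = {2, 4}
A1: add {6, 9} — 6 (Eve) has 6→4; 9 (Eve) has 9→2.
A2: add {7} — 7 (Adam): all of {2, 6, 9} already in.
A3 = A2; e.g. 1 (Adam) can still go to 3. Fixed point.
Eve's winning region = {2, 4, 6, 7, 9}.

2, 4, 6, 7, 9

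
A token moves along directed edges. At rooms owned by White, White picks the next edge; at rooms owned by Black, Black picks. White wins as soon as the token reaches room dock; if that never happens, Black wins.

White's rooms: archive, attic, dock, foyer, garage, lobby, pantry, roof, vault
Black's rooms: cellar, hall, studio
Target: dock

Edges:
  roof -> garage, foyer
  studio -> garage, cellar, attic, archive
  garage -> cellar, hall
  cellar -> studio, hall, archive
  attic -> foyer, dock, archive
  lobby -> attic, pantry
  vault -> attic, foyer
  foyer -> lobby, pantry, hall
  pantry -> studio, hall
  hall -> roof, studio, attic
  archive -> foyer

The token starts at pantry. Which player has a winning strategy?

Black

A0 = {dock}
A1: add {attic} — attic (White) has attic→dock.
A2: add {lobby, vault} — lobby (White) has lobby→attic; vault (White) has vault→attic.
A3: add {foyer} — foyer (White) has foyer→lobby.
A4: add {archive, roof} — roof (White) has roof→foyer; archive (White) has archive→foyer.
A5 = A4; e.g. studio (Black) can still go to garage. Fixed point.
pantry never enters the attractor, so Black can avoid the target forever.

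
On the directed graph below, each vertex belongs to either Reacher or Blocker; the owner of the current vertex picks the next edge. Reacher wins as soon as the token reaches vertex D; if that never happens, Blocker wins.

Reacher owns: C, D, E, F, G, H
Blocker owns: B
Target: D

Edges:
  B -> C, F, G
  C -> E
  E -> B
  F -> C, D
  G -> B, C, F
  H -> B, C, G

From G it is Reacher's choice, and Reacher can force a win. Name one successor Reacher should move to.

F

A0 = {D}
A1: add {F} — F (Reacher) has F→D.
A2: add {G} — G (Reacher) has G→F.
A3: add {H} — H (Reacher) has H→G.
A4 = A3; e.g. B (Blocker) can still go to C. Fixed point.
From G, successor F is in the attractor (rank 1); the other successors B, C are not.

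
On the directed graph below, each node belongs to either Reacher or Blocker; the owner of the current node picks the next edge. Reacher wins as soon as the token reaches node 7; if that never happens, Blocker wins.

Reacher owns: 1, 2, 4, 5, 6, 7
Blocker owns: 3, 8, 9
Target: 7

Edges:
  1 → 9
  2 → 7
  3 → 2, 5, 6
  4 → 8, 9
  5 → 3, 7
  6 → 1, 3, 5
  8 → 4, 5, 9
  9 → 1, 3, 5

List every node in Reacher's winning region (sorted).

2, 3, 5, 6, 7

A0 = {7}
A1: add {2, 5} — 2 (Reacher) has 2→7; 5 (Reacher) has 5→7.
A2: add {6} — 6 (Reacher) has 6→5.
A3: add {3} — 3 (Blocker): all of {2, 5, 6} already in.
A4 = A3; e.g. 1 (Reacher) has no edge into A3. Fixed point.
Reacher's winning region = {2, 3, 5, 6, 7}.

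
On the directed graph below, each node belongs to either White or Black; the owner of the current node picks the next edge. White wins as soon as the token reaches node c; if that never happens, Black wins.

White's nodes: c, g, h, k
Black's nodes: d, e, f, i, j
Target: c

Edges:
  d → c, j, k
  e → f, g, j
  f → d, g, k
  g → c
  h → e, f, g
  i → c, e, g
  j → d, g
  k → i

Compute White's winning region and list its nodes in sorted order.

c, g, h

A0 = {c}
A1: add {g} — g (White) has g→c.
A2: add {h} — h (White) has h→g.
A3 = A2; e.g. d (Black) can still go to j. Fixed point.
White's winning region = {c, g, h}.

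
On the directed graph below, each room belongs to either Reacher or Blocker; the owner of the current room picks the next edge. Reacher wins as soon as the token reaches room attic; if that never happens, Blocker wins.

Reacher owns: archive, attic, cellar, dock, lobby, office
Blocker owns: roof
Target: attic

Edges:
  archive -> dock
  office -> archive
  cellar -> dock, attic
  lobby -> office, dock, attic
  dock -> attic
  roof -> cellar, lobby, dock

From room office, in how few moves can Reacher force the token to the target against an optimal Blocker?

3

A0 = {attic}
A1: add {cellar, dock, lobby} — cellar (Reacher) has cellar→attic; lobby (Reacher) has lobby→attic; dock (Reacher) has dock→attic.
A2: add {archive, roof} — archive (Reacher) has archive→dock; roof (Blocker): all of {cellar, lobby, dock} already in.
A3: add {office} — office (Reacher) has office→archive.
A3 = all vertices. Fixed point.
office enters the attractor at level 3, so Reacher can force the target in 3 moves from there.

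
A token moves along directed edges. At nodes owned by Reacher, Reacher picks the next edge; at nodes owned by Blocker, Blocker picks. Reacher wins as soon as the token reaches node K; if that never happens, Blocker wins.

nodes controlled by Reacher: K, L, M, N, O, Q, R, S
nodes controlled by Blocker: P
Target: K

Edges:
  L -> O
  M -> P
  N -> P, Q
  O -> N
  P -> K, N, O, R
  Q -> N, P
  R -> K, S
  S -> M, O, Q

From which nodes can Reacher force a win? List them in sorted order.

A0 = {K}
A1: add {R} — R (Reacher) has R→K.
A2 = A1; e.g. L (Reacher) has no edge into A1. Fixed point.
Reacher's winning region = {K, R}.

K, R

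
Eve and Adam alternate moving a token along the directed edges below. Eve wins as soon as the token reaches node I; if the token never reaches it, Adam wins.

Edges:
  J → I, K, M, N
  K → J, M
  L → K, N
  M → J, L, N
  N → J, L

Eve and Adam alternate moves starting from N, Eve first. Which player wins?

Adam

Track states (vertex, player-to-move).
A0 = {(I,Eve), (I,Adam)}
A1: add {(J,Eve)}.
A2 = A1; e.g. (J,Adam) stays out. (N,Eve) never enters ⇒ Adam avoids the target.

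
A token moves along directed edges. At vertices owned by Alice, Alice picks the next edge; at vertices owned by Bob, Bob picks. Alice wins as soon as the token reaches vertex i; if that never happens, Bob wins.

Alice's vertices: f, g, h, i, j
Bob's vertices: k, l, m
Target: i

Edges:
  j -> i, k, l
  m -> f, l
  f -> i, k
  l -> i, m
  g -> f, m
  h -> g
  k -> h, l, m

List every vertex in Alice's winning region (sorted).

A0 = {i}
A1: add {f, j} — f (Alice) has f→i; j (Alice) has j→i.
A2: add {g} — g (Alice) has g→f.
A3: add {h} — h (Alice) has h→g.
A4 = A3; e.g. k (Bob) can still go to l. Fixed point.
Alice's winning region = {f, g, h, i, j}.

f, g, h, i, j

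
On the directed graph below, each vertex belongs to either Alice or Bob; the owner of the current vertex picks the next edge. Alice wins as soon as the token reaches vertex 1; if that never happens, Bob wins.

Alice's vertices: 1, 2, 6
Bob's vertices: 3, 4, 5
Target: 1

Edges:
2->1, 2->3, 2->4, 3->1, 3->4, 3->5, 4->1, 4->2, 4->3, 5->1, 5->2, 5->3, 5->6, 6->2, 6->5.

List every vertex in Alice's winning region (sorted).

1, 2, 6

A0 = {1}
A1: add {2} — 2 (Alice) has 2→1.
A2: add {6} — 6 (Alice) has 6→2.
A3 = A2; e.g. 3 (Bob) can still go to 4. Fixed point.
Alice's winning region = {1, 2, 6}.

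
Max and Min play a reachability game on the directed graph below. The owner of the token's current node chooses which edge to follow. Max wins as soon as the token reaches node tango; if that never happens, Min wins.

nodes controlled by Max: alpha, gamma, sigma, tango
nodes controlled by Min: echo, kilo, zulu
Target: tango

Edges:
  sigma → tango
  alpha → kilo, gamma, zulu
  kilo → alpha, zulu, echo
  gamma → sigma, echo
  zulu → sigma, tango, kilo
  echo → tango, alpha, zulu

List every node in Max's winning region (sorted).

A0 = {tango}
A1: add {sigma} — sigma (Max) has sigma→tango.
A2: add {gamma} — gamma (Max) has gamma→sigma.
A3: add {alpha} — alpha (Max) has alpha→gamma.
A4 = A3; e.g. kilo (Min) can still go to zulu. Fixed point.
Max's winning region = {alpha, gamma, sigma, tango}.

alpha, gamma, sigma, tango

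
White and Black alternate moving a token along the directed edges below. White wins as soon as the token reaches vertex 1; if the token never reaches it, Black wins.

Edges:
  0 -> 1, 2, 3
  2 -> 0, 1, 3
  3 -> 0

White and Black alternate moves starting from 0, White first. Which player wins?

White

Track states (vertex, player-to-move).
A0 = {(1,White), (1,Black)}
A1: add {(0,White), (2,White)}.
(0,White) ∈ A1 ⇒ White forces the target.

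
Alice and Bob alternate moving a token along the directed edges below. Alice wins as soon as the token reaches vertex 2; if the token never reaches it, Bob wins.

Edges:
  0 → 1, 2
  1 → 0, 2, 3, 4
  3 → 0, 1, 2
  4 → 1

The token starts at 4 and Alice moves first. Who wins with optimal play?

Bob

Track states (vertex, player-to-move).
A0 = {(2,Alice), (2,Bob)}
A1: add {(0,Alice), (1,Alice), (3,Alice)}.
A2: add {(0,Bob), (3,Bob), (4,Bob)}.
A3 = A2; e.g. (1,Bob) stays out. (4,Alice) never enters ⇒ Bob avoids the target.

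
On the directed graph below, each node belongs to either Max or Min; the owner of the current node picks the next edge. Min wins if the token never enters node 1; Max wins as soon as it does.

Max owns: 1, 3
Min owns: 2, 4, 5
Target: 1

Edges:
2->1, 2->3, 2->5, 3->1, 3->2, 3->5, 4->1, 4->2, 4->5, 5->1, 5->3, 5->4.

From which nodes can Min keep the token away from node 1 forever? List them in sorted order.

A0 = {1}
A1: add {3} — 3 (Max) has 3→1.
A2 = A1; e.g. 2 (Min) can still go to 5. Fixed point.
Max's attractor = {1, 3}; Min avoids the target exactly from the complement.

2, 4, 5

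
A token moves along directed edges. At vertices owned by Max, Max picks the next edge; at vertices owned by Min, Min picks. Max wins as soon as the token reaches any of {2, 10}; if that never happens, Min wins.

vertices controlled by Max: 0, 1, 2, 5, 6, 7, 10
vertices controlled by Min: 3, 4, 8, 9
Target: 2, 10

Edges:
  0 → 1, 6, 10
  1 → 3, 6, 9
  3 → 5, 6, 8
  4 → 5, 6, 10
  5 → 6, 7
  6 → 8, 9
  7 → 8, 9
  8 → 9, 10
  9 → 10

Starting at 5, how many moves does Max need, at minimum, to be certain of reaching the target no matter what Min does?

3

A0 = {2, 10}
A1: add {0, 9} — 0 (Max) has 0→10; 9 (Min): all of {10} already in.
A2: add {1, 6, 7, 8} — 1 (Max) has 1→9; 6 (Max) has 6→9; 7 (Max) has 7→9; 8 (Min): all of {9, 10} already in.
A3: add {5} — 5 (Max) has 5→6.
5 enters the attractor at level 3, so Max can force the target in 3 moves from there.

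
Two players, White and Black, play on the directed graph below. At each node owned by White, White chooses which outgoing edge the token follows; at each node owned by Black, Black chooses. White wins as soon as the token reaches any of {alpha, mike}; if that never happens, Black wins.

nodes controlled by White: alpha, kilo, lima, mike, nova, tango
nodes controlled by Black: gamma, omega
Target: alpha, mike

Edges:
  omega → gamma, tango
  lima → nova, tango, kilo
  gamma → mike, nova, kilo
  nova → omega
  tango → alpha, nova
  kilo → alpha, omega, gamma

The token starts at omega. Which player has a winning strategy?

Black

A0 = {alpha, mike}
A1: add {kilo, tango} — tango (White) has tango→alpha; kilo (White) has kilo→alpha.
A2: add {lima} — lima (White) has lima→tango.
A3 = A2; e.g. omega (Black) can still go to gamma. Fixed point.
omega never enters the attractor, so Black can avoid the target forever.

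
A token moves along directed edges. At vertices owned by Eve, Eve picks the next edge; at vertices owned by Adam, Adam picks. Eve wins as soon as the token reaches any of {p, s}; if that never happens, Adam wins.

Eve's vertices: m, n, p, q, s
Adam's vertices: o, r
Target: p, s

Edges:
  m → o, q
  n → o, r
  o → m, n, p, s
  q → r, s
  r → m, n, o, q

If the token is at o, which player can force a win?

A0 = {p, s}
A1: add {q} — q (Eve) has q→s.
A2: add {m} — m (Eve) has m→q.
A3 = A2; e.g. n (Eve) has no edge into A2. Fixed point.
o never enters the attractor, so Adam can avoid the target forever.

Adam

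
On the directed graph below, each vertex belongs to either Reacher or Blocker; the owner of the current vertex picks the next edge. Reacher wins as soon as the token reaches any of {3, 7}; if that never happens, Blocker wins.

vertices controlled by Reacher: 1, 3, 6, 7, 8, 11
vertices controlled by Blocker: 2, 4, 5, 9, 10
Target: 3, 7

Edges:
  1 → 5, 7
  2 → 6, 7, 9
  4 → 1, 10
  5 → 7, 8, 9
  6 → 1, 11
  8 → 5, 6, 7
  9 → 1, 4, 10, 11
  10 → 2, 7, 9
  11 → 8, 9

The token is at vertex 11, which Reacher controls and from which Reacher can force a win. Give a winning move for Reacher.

8

A0 = {3, 7}
A1: add {1, 8} — 1 (Reacher) has 1→7; 8 (Reacher) has 8→7.
A2: add {6, 11} — 6 (Reacher) has 6→1; 11 (Reacher) has 11→8.
A3 = A2; e.g. 2 (Blocker) can still go to 9. Fixed point.
From 11, successor 8 is in the attractor (rank 1); the other successor 9 is not.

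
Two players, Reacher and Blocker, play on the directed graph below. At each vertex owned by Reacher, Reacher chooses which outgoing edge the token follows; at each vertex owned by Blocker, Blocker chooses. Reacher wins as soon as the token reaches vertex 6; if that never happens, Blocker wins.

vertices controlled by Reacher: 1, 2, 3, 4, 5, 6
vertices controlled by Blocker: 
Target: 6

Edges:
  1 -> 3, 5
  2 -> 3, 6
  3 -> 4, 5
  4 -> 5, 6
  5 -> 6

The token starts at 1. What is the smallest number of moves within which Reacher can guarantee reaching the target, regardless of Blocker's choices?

2

A0 = {6}
A1: add {2, 4, 5} — 2 (Reacher) has 2→6; 4 (Reacher) has 4→6; 5 (Reacher) has 5→6.
A2: add {1, 3} — 1 (Reacher) has 1→5; 3 (Reacher) has 3→4.
A2 = all vertices. Fixed point.
1 enters the attractor at level 2, so Reacher can force the target in 2 moves from there.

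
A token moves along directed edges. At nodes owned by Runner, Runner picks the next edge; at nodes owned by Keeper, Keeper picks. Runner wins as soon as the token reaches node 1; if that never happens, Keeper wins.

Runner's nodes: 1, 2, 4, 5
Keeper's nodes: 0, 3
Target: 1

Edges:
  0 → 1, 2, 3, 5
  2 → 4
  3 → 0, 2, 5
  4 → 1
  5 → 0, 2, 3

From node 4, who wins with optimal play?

A0 = {1}
A1: add {4} — 4 (Runner) has 4→1.
4 ∈ A1, so Runner can force the target.

Runner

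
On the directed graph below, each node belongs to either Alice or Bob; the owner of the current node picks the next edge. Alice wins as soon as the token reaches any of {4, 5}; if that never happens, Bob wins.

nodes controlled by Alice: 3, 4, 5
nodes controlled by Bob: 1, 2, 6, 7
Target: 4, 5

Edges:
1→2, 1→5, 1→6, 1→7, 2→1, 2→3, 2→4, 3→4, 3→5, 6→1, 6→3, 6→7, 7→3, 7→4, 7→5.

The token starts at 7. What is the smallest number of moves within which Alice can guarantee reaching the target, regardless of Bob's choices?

A0 = {4, 5}
A1: add {3} — 3 (Alice) has 3→4.
A2: add {7} — 7 (Bob): all of {3, 4, 5} already in.
A3 = A2; e.g. 1 (Bob) can still go to 2. Fixed point.
7 enters the attractor at level 2, so Alice can force the target in 2 moves from there.

2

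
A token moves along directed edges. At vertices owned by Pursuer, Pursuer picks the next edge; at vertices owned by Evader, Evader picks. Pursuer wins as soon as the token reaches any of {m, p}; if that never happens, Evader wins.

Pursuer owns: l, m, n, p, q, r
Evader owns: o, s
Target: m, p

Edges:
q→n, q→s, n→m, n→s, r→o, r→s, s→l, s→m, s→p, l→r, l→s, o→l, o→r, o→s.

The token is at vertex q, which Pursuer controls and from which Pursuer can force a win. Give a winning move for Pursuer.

A0 = {m, p}
A1: add {n} — n (Pursuer) has n→m.
A2: add {q} — q (Pursuer) has q→n.
A3 = A2; e.g. l (Pursuer) has no edge into A2. Fixed point.
From q, successor n is in the attractor (rank 1); the other successor s is not.

n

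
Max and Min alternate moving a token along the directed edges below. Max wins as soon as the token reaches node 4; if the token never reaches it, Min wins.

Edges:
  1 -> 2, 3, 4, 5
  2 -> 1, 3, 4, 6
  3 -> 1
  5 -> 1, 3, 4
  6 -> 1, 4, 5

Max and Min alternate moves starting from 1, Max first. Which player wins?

Track states (vertex, player-to-move).
A0 = {(4,Max), (4,Min)}
A1: add {(1,Max), (2,Max), (5,Max), (6,Max)}.
(1,Max) ∈ A1 ⇒ Max forces the target.

Max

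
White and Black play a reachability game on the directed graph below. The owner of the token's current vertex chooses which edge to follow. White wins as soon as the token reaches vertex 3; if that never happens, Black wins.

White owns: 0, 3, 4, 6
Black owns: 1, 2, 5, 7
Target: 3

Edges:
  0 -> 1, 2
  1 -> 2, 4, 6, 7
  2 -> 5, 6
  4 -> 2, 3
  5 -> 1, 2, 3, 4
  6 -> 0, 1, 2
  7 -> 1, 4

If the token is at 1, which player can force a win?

Black

A0 = {3}
A1: add {4} — 4 (White) has 4→3.
A2 = A1; e.g. 0 (White) has no edge into A1. Fixed point.
1 never enters the attractor, so Black can avoid the target forever.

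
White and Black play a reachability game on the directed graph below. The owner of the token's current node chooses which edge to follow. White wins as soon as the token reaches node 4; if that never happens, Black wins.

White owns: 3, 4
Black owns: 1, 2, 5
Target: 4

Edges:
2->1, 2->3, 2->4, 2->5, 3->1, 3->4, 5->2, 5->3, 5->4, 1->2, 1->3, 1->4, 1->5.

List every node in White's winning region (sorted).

3, 4

A0 = {4}
A1: add {3} — 3 (White) has 3→4.
A2 = A1; e.g. 1 (Black) can still go to 2. Fixed point.
White's winning region = {3, 4}.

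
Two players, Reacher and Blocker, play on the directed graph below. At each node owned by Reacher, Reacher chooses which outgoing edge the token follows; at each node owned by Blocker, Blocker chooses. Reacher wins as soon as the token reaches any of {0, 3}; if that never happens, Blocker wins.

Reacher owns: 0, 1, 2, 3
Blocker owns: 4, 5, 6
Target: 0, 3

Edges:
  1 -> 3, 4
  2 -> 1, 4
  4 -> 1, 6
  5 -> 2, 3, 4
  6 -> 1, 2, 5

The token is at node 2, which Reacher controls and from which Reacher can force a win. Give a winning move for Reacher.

A0 = {0, 3}
A1: add {1} — 1 (Reacher) has 1→3.
A2: add {2} — 2 (Reacher) has 2→1.
A3 = A2; e.g. 4 (Blocker) can still go to 6. Fixed point.
From 2, successor 1 is in the attractor (rank 1); the other successor 4 is not.

1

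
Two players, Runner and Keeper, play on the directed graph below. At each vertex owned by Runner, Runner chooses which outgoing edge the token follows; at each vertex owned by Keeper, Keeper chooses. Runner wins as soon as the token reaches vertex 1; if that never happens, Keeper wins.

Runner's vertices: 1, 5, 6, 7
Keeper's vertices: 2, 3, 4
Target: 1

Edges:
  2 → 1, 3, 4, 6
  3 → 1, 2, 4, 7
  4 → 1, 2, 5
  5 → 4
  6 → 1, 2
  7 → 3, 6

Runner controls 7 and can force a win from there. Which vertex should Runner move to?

A0 = {1}
A1: add {6} — 6 (Runner) has 6→1.
A2: add {7} — 7 (Runner) has 7→6.
A3 = A2; e.g. 2 (Keeper) can still go to 3. Fixed point.
From 7, successor 6 is in the attractor (rank 1); the other successor 3 is not.

6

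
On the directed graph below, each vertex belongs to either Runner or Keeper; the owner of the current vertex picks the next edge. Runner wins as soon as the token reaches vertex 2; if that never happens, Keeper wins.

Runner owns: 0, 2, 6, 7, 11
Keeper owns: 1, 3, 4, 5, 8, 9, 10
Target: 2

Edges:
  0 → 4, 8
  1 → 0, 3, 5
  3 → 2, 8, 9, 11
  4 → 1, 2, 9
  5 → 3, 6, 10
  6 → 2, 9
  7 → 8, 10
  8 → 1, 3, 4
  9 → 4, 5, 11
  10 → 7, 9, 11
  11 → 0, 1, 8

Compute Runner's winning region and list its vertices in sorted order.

A0 = {2}
A1: add {6} — 6 (Runner) has 6→2.
A2 = A1; e.g. 0 (Runner) has no edge into A1. Fixed point.
Runner's winning region = {2, 6}.

2, 6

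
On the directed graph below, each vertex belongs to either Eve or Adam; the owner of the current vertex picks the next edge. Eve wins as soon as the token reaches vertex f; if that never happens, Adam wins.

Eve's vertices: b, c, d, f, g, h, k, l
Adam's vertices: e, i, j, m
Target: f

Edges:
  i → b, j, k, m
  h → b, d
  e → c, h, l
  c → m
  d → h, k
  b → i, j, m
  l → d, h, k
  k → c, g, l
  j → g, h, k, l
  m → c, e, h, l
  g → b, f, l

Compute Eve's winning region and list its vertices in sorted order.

b, d, f, g, h, j, k, l

A0 = {f}
A1: add {g} — g (Eve) has g→f.
A2: add {k} — k (Eve) has k→g.
A3: add {d, l} — d (Eve) has d→k; l (Eve) has l→k.
A4: add {h} — h (Eve) has h→d.
A5: add {j} — j (Adam): all of {g, h, k, l} already in.
A6: add {b} — b (Eve) has b→j.
A7 = A6; e.g. c (Eve) has no edge into A6. Fixed point.
Eve's winning region = {b, d, f, g, h, j, k, l}.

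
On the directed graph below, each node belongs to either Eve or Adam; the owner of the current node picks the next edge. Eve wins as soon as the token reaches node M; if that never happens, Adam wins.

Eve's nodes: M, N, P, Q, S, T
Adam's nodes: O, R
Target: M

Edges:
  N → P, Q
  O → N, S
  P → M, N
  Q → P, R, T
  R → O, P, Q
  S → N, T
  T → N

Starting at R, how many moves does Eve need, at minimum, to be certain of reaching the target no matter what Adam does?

5

A0 = {M}
A1: add {P} — P (Eve) has P→M.
A2: add {N, Q} — N (Eve) has N→P; Q (Eve) has Q→P.
A3: add {S, T} — S (Eve) has S→N; T (Eve) has T→N.
A4: add {O} — O (Adam): all of {N, S} already in.
A5: add {R} — R (Adam): all of {O, P, Q} already in.
A5 = all vertices. Fixed point.
R enters the attractor at level 5, so Eve can force the target in 5 moves from there.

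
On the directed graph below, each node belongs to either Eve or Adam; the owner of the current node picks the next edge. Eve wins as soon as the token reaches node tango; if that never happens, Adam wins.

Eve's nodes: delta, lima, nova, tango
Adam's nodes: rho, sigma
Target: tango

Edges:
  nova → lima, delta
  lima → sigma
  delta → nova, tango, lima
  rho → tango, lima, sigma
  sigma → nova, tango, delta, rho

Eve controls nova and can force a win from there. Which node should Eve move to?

A0 = {tango}
A1: add {delta} — delta (Eve) has delta→tango.
A2: add {nova} — nova (Eve) has nova→delta.
A3 = A2; e.g. lima (Eve) has no edge into A2. Fixed point.
From nova, successor delta is in the attractor (rank 1); the other successor lima is not.

delta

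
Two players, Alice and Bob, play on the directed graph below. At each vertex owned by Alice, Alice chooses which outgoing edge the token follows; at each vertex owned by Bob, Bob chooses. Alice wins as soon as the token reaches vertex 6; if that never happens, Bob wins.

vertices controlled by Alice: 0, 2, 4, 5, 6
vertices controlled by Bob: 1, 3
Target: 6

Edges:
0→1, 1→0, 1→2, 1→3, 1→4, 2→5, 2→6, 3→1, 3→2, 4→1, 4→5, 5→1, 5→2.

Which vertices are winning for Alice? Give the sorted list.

A0 = {6}
A1: add {2} — 2 (Alice) has 2→6.
A2: add {5} — 5 (Alice) has 5→2.
A3: add {4} — 4 (Alice) has 4→5.
A4 = A3; e.g. 0 (Alice) has no edge into A3. Fixed point.
Alice's winning region = {2, 4, 5, 6}.

2, 4, 5, 6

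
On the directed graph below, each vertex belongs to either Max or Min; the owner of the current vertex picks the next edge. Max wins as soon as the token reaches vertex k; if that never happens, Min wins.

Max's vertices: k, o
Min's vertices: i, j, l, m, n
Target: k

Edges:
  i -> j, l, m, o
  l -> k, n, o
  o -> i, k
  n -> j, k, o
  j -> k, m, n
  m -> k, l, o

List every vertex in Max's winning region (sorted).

A0 = {k}
A1: add {o} — o (Max) has o→k.
A2 = A1; e.g. i (Min) can still go to j. Fixed point.
Max's winning region = {k, o}.

k, o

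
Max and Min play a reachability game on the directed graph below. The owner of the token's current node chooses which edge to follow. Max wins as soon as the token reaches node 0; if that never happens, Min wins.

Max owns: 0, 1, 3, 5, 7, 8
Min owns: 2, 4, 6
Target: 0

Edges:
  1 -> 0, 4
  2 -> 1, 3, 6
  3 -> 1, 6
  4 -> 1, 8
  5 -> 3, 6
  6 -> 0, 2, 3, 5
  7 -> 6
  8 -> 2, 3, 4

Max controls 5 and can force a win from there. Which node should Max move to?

3

A0 = {0}
A1: add {1} — 1 (Max) has 1→0.
A2: add {3} — 3 (Max) has 3→1.
A3: add {5, 8} — 5 (Max) has 5→3; 8 (Max) has 8→3.
A4: add {4} — 4 (Min): all of {1, 8} already in.
A5 = A4; e.g. 2 (Min) can still go to 6. Fixed point.
From 5, successor 3 is in the attractor (rank 2); the other successor 6 is not.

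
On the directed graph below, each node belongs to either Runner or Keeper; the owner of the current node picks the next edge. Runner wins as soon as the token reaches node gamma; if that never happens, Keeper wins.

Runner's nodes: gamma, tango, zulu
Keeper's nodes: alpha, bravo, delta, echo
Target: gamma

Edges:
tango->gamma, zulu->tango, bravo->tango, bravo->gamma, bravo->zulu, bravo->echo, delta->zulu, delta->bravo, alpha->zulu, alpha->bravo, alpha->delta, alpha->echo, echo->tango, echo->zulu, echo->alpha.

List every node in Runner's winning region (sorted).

A0 = {gamma}
A1: add {tango} — tango (Runner) has tango→gamma.
A2: add {zulu} — zulu (Runner) has zulu→tango.
A3 = A2; e.g. bravo (Keeper) can still go to echo. Fixed point.
Runner's winning region = {gamma, tango, zulu}.

gamma, tango, zulu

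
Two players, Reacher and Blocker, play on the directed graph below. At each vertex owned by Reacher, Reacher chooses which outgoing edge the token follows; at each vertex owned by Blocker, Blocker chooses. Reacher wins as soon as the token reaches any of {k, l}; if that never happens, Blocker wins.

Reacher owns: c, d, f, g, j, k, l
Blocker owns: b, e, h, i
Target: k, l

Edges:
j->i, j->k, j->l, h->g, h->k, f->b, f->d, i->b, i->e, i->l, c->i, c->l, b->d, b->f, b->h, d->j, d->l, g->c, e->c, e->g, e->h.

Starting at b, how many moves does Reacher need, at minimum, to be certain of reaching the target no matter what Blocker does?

4

A0 = {k, l}
A1: add {c, d, j} — c (Reacher) has c→l; d (Reacher) has d→l; j (Reacher) has j→k.
A2: add {f, g} — f (Reacher) has f→d; g (Reacher) has g→c.
A3: add {h} — h (Blocker): all of {g, k} already in.
A4: add {b, e} — b (Blocker): all of {d, f, h} already in; e (Blocker): all of {c, g, h} already in.
b enters the attractor at level 4, so Reacher can force the target in 4 moves from there.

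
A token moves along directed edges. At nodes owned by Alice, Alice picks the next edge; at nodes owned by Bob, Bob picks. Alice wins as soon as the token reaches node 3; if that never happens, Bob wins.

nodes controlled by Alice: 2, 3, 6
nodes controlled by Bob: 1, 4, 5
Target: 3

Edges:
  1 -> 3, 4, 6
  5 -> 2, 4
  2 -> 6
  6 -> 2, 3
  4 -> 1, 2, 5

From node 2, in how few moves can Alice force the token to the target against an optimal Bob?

A0 = {3}
A1: add {6} — 6 (Alice) has 6→3.
A2: add {2} — 2 (Alice) has 2→6.
A3 = A2; e.g. 1 (Bob) can still go to 4. Fixed point.
2 enters the attractor at level 2, so Alice can force the target in 2 moves from there.

2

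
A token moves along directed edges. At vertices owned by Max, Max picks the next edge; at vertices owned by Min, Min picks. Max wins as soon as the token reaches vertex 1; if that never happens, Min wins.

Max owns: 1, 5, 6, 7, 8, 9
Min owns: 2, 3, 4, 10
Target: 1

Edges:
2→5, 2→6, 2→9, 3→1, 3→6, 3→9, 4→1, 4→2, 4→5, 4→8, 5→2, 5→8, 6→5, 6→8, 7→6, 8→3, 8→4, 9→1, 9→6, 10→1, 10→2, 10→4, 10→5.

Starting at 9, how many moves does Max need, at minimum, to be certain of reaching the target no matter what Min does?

1

A0 = {1}
A1: add {9} — 9 (Max) has 9→1.
A2 = A1; e.g. 2 (Min) can still go to 5. Fixed point.
9 enters the attractor at level 1, so Max can force the target in 1 move from there.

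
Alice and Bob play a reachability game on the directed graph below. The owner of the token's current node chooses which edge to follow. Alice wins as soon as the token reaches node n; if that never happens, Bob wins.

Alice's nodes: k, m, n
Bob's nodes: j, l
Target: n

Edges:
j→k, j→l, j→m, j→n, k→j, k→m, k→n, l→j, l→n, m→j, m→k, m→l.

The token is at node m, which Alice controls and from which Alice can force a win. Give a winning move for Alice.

k

A0 = {n}
A1: add {k} — k (Alice) has k→n.
A2: add {m} — m (Alice) has m→k.
A3 = A2; e.g. j (Bob) can still go to l. Fixed point.
From m, successor k is in the attractor (rank 1); the other successors j, l are not.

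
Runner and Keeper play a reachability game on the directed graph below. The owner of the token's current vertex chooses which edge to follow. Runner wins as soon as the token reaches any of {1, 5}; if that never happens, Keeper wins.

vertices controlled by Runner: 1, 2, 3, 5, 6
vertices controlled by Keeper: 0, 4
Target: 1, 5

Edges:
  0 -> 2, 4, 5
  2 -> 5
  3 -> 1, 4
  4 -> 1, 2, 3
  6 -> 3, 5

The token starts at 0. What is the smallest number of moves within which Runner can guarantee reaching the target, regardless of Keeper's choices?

3

A0 = {1, 5}
A1: add {2, 3, 6} — 2 (Runner) has 2→5; 3 (Runner) has 3→1; 6 (Runner) has 6→5.
A2: add {4} — 4 (Keeper): all of {1, 2, 3} already in.
A3: add {0} — 0 (Keeper): all of {2, 4, 5} already in.
A3 = all vertices. Fixed point.
0 enters the attractor at level 3, so Runner can force the target in 3 moves from there.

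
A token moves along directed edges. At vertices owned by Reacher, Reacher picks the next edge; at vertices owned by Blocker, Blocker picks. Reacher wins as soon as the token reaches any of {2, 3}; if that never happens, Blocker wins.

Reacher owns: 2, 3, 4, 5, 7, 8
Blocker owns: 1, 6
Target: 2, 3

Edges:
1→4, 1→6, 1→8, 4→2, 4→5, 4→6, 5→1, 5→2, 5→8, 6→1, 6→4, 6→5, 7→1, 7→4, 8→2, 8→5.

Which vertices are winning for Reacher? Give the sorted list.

2, 3, 4, 5, 7, 8

A0 = {2, 3}
A1: add {4, 5, 8} — 4 (Reacher) has 4→2; 5 (Reacher) has 5→2; 8 (Reacher) has 8→2.
A2: add {7} — 7 (Reacher) has 7→4.
A3 = A2; e.g. 1 (Blocker) can still go to 6. Fixed point.
Reacher's winning region = {2, 3, 4, 5, 7, 8}.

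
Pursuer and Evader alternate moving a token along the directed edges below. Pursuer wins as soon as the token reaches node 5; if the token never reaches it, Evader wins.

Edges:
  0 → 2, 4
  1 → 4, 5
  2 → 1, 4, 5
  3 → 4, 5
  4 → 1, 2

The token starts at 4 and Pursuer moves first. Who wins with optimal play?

Track states (vertex, player-to-move).
A0 = {(5,Pursuer), (5,Evader)}
A1: add {(1,Pursuer), (2,Pursuer), (3,Pursuer)}.
A2: add {(4,Evader)}.
A3: add {(0,Pursuer)}.
A4 = A3; e.g. (0,Evader) stays out. (4,Pursuer) never enters ⇒ Evader avoids the target.

Evader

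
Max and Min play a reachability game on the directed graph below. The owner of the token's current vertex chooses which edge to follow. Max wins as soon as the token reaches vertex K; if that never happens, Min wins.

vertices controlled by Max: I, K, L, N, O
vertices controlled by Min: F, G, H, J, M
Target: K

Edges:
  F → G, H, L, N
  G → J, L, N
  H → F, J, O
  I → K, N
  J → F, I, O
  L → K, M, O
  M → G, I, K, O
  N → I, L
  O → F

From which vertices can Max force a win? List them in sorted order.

I, K, L, N

A0 = {K}
A1: add {I, L} — I (Max) has I→K; L (Max) has L→K.
A2: add {N} — N (Max) has N→I.
A3 = A2; e.g. F (Min) can still go to G. Fixed point.
Max's winning region = {I, K, L, N}.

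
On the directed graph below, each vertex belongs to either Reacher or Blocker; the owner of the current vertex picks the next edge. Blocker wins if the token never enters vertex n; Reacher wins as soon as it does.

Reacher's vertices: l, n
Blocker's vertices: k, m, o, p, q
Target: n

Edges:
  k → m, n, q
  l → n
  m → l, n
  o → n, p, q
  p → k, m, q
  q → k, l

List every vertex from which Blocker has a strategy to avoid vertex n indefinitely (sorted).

A0 = {n}
A1: add {l} — l (Reacher) has l→n.
A2: add {m} — m (Blocker): all of {l, n} already in.
A3 = A2; e.g. k (Blocker) can still go to q. Fixed point.
Reacher's attractor = {l, m, n}; Blocker avoids the target exactly from the complement.

k, o, p, q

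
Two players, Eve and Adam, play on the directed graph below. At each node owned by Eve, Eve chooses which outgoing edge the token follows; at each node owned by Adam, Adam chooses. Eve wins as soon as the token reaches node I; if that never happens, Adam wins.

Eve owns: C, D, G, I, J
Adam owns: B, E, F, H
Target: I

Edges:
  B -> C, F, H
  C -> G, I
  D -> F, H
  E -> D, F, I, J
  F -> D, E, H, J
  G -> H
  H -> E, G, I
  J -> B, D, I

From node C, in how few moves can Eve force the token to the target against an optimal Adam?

A0 = {I}
A1: add {C, J} — C (Eve) has C→I; J (Eve) has J→I.
A2 = A1; e.g. B (Adam) can still go to F. Fixed point.
C enters the attractor at level 1, so Eve can force the target in 1 move from there.

1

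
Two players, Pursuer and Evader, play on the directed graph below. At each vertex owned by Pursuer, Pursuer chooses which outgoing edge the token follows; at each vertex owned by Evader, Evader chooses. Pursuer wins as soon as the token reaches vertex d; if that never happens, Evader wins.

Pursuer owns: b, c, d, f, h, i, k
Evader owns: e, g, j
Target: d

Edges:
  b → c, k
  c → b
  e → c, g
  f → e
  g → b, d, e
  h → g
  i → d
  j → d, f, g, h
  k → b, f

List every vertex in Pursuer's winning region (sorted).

d, i

A0 = {d}
A1: add {i} — i (Pursuer) has i→d.
A2 = A1; e.g. b (Pursuer) has no edge into A1. Fixed point.
Pursuer's winning region = {d, i}.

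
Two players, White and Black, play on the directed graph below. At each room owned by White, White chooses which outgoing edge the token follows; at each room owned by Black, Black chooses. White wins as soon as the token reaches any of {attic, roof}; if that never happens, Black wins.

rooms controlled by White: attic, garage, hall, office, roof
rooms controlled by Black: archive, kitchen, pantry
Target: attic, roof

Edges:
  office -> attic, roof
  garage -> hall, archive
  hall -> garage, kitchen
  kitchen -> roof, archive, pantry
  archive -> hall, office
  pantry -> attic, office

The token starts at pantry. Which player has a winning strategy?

A0 = {attic, roof}
A1: add {office} — office (White) has office→attic.
A2: add {pantry} — pantry (Black): all of {attic, office} already in.
A3 = A2; e.g. garage (White) has no edge into A2. Fixed point.
pantry ∈ A2, so White can force the target.

White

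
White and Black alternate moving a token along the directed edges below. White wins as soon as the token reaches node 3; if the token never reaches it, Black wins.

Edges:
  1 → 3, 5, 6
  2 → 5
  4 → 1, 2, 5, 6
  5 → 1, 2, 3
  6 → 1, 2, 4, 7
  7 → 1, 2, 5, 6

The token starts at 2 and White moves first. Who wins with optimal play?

Track states (vertex, player-to-move).
A0 = {(3,White), (3,Black)}
A1: add {(1,White), (5,White)}.
A2: add {(2,Black)}.
A3: add {(4,White), (6,White), (7,White)}.
A4: add {(1,Black)}.
A5 = A4; e.g. (2,White) stays out. (2,White) never enters ⇒ Black avoids the target.

Black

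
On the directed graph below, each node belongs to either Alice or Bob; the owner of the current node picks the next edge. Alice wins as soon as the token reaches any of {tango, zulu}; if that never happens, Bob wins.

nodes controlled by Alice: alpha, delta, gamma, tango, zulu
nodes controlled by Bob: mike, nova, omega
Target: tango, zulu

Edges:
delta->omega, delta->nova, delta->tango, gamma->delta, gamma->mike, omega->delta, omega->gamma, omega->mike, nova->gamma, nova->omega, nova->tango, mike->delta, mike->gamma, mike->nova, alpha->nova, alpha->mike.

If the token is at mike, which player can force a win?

A0 = {tango, zulu}
A1: add {delta} — delta (Alice) has delta→tango.
A2: add {gamma} — gamma (Alice) has gamma→delta.
A3 = A2; e.g. omega (Bob) can still go to mike. Fixed point.
mike never enters the attractor, so Bob can avoid the target forever.

Bob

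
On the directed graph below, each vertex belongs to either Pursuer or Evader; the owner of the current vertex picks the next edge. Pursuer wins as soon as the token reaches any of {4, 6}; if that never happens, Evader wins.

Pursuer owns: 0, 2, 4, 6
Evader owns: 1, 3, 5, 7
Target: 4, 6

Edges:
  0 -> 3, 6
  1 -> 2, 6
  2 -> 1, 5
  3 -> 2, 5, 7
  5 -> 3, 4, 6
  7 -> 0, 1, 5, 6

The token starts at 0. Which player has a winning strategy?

Pursuer

A0 = {4, 6}
A1: add {0} — 0 (Pursuer) has 0→6.
A2 = A1; e.g. 1 (Evader) can still go to 2. Fixed point.
0 ∈ A1, so Pursuer can force the target.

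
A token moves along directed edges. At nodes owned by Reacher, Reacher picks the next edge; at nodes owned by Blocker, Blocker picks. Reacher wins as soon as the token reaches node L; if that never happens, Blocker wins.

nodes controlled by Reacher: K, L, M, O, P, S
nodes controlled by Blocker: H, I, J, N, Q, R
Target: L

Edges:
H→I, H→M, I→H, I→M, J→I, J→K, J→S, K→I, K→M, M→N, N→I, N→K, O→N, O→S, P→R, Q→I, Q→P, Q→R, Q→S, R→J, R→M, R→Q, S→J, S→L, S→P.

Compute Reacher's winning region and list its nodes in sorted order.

A0 = {L}
A1: add {S} — S (Reacher) has S→L.
A2: add {O} — O (Reacher) has O→S.
A3 = A2; e.g. H (Blocker) can still go to I. Fixed point.
Reacher's winning region = {L, O, S}.

L, O, S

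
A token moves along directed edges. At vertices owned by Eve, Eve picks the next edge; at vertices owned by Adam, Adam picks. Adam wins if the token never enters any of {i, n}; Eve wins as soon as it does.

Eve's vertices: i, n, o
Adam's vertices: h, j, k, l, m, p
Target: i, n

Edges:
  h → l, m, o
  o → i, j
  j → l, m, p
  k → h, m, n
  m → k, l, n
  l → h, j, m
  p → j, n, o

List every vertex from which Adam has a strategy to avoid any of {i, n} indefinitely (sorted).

h, j, k, l, m, p

A0 = {i, n}
A1: add {o} — o (Eve) has o→i.
A2 = A1; e.g. h (Adam) can still go to l. Fixed point.
Eve's attractor = {i, n, o}; Adam avoids the target exactly from the complement.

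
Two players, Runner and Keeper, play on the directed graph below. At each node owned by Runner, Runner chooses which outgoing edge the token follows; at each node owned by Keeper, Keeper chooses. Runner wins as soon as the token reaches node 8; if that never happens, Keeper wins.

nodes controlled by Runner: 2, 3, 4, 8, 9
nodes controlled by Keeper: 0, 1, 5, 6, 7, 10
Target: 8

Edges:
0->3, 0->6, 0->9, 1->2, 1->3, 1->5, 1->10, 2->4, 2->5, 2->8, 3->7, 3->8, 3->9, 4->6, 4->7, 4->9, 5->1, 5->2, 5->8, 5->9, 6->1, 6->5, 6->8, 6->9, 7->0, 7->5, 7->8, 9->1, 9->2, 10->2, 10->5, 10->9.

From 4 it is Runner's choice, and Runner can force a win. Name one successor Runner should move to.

9

A0 = {8}
A1: add {2, 3} — 2 (Runner) has 2→8; 3 (Runner) has 3→8.
A2: add {9} — 9 (Runner) has 9→2.
A3: add {4} — 4 (Runner) has 4→9.
A4 = A3; e.g. 0 (Keeper) can still go to 6. Fixed point.
From 4, successor 9 is in the attractor (rank 2); the other successors 6, 7 are not.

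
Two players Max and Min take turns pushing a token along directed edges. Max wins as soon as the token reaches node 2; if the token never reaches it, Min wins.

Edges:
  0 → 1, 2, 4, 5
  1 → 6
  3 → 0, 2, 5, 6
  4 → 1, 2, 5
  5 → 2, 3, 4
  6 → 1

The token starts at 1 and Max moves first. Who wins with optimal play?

Track states (vertex, player-to-move).
A0 = {(2,Max), (2,Min)}
A1: add {(0,Max), (3,Max), (4,Max), (5,Max)}.
A2: add {(5,Min)}.
A3 = A2; e.g. (0,Min) stays out. (1,Max) never enters ⇒ Min avoids the target.

Min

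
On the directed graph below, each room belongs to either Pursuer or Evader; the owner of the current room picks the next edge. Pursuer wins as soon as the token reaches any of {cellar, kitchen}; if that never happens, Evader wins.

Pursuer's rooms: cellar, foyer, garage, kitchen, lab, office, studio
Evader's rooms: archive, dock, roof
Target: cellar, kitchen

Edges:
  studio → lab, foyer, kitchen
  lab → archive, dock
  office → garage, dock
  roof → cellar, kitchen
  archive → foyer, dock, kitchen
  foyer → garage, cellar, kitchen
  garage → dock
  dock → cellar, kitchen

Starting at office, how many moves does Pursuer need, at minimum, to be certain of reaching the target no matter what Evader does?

A0 = {cellar, kitchen}
A1: add {dock, foyer, roof, studio} — studio (Pursuer) has studio→kitchen; roof (Evader): all of {cellar, kitchen} already in; foyer (Pursuer) has foyer→cellar; dock (Evader): all of {cellar, kitchen} already in.
A2: add {archive, garage, lab, office} — lab (Pursuer) has lab→dock; office (Pursuer) has office→dock; archive (Evader): all of {foyer, dock, kitchen} already in; garage (Pursuer) has garage→dock.
A2 = all vertices. Fixed point.
office enters the attractor at level 2, so Pursuer can force the target in 2 moves from there.

2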